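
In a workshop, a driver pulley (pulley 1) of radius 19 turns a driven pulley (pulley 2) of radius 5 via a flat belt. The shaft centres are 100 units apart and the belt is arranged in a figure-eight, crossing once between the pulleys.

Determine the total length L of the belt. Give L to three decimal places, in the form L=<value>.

L=281.186

crossed belt: β = asin((r1+r2)/C) = asin(24/100) = 13.8865°
wrap1 = wrap2 = π + 2β = 207.7731°
tangent length = C·cosβ = 97.0773
L = (r1+r2)·wrap + 2·C·cosβ = 24·3.6263 + 2·97.0773 = 281.1864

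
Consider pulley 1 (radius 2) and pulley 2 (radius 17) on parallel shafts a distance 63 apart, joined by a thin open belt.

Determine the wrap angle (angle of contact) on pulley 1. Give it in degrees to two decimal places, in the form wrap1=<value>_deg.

wrap1=152.45_deg

open belt: β = asin((r2−r1)/C) = asin(15/63) = 13.7741°
wrap1 = π − 2β = 152.4517°
wrap2 = π + 2β = 207.5483°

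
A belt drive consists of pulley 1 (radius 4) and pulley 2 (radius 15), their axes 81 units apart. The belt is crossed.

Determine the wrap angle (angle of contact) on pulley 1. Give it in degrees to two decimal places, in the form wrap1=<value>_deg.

wrap1=207.13_deg

crossed belt: β = asin((r1+r2)/C) = asin(19/81) = 13.5662°
wrap1 = wrap2 = π + 2β = 207.1323°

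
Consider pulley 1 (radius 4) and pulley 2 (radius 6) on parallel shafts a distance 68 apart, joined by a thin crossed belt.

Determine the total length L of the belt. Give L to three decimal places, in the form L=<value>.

crossed belt: β = asin((r1+r2)/C) = asin(10/68) = 8.4565°
wrap1 = wrap2 = π + 2β = 196.9130°
tangent length = C·cosβ = 67.2607
L = (r1+r2)·wrap + 2·C·cosβ = 10·3.4368 + 2·67.2607 = 168.8892

L=168.889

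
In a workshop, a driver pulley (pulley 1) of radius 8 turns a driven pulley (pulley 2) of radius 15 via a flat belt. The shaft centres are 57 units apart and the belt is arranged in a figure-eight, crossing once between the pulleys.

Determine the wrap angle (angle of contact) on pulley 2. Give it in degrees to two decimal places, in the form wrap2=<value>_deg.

wrap2=227.60_deg

crossed belt: β = asin((r1+r2)/C) = asin(23/57) = 23.7977°
wrap1 = wrap2 = π + 2β = 227.5954°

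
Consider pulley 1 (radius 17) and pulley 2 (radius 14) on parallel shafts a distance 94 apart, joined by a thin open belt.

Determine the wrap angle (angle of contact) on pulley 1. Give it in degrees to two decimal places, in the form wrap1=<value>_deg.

wrap1=183.66_deg

open belt: β = asin((r2−r1)/C) = asin(-3/94) = -1.8289°
wrap1 = π − 2β = 183.6578°
wrap2 = π + 2β = 176.3422°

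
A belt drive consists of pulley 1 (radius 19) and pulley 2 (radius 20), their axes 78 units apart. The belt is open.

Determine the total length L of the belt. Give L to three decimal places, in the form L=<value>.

L=278.535

open belt: β = asin((r2−r1)/C) = asin(1/78) = 0.7346°
wrap1 = π − 2β = 178.5308°
wrap2 = π + 2β = 181.4692°
tangent length = C·cosβ = 77.9936
L = r1·wrap1 + r2·wrap2 + 2·C·cosβ = 19·3.1160 + 20·3.1672 + 2·77.9936 = 278.5349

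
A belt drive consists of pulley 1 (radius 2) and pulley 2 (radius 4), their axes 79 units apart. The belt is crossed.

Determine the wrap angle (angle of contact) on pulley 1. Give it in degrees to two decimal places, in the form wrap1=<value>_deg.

crossed belt: β = asin((r1+r2)/C) = asin(6/79) = 4.3558°
wrap1 = wrap2 = π + 2β = 188.7115°

wrap1=188.71_deg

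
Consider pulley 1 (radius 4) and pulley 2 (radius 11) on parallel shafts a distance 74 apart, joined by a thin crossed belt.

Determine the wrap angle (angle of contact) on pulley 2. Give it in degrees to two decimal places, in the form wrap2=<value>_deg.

wrap2=203.39_deg

crossed belt: β = asin((r1+r2)/C) = asin(15/74) = 11.6951°
wrap1 = wrap2 = π + 2β = 203.3901°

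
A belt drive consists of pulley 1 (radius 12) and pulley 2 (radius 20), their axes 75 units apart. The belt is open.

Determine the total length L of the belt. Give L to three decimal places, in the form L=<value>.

open belt: β = asin((r2−r1)/C) = asin(8/75) = 6.1232°
wrap1 = π − 2β = 167.7536°
wrap2 = π + 2β = 192.2464°
tangent length = C·cosβ = 74.5721
L = r1·wrap1 + r2·wrap2 + 2·C·cosβ = 12·2.9279 + 20·3.3553 + 2·74.5721 = 251.3851

L=251.385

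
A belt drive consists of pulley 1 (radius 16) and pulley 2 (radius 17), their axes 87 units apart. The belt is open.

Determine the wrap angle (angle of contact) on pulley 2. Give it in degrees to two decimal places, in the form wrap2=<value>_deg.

open belt: β = asin((r2−r1)/C) = asin(1/87) = 0.6586°
wrap1 = π − 2β = 178.6828°
wrap2 = π + 2β = 181.3172°

wrap2=181.32_deg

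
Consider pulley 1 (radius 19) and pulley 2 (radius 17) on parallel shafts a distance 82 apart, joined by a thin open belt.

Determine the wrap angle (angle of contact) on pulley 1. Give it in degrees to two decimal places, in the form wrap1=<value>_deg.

open belt: β = asin((r2−r1)/C) = asin(-2/82) = -1.3976°
wrap1 = π − 2β = 182.7952°
wrap2 = π + 2β = 177.2048°

wrap1=182.80_deg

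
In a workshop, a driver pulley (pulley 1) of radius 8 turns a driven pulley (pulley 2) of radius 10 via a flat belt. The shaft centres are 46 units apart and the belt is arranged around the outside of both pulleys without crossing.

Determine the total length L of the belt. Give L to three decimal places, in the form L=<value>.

L=148.636

open belt: β = asin((r2−r1)/C) = asin(2/46) = 2.4919°
wrap1 = π − 2β = 175.0162°
wrap2 = π + 2β = 184.9838°
tangent length = C·cosβ = 45.9565
L = r1·wrap1 + r2·wrap2 + 2·C·cosβ = 8·3.0546 + 10·3.2286 + 2·45.9565 = 148.6356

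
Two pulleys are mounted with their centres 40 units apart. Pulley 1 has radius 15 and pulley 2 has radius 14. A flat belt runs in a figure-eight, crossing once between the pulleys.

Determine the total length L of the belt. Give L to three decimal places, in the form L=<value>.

L=193.246

crossed belt: β = asin((r1+r2)/C) = asin(29/40) = 46.4688°
wrap1 = wrap2 = π + 2β = 272.9377°
tangent length = C·cosβ = 27.5500
L = (r1+r2)·wrap + 2·C·cosβ = 29·4.7637 + 2·27.5500 = 193.2461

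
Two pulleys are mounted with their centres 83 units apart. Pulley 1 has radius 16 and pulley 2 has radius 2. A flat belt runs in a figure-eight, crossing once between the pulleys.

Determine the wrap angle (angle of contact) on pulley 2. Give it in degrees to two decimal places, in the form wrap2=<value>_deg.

crossed belt: β = asin((r1+r2)/C) = asin(18/83) = 12.5251°
wrap1 = wrap2 = π + 2β = 205.0502°

wrap2=205.05_deg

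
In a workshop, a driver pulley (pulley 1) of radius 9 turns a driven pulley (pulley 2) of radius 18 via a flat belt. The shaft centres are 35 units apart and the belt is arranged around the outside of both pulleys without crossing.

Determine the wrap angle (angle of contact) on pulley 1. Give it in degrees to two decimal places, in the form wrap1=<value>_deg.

open belt: β = asin((r2−r1)/C) = asin(9/35) = 14.9006°
wrap1 = π − 2β = 150.1988°
wrap2 = π + 2β = 209.8012°

wrap1=150.20_deg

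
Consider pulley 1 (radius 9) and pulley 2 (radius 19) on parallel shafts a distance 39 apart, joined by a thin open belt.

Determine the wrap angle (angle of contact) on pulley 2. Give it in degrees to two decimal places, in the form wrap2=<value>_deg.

open belt: β = asin((r2−r1)/C) = asin(10/39) = 14.8572°
wrap1 = π − 2β = 150.2857°
wrap2 = π + 2β = 209.7143°

wrap2=209.71_deg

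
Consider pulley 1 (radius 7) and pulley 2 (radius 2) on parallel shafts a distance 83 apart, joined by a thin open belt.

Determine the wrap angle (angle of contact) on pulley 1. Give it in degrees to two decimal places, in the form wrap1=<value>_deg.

open belt: β = asin((r2−r1)/C) = asin(-5/83) = -3.4536°
wrap1 = π − 2β = 186.9073°
wrap2 = π + 2β = 173.0927°

wrap1=186.91_deg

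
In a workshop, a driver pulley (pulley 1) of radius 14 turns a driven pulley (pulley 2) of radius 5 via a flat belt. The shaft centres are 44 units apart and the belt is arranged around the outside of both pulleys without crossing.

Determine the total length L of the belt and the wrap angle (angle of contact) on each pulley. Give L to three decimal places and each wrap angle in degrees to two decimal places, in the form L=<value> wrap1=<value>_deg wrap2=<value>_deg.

L=149.538 wrap1=203.61_deg wrap2=156.39_deg

open belt: β = asin((r2−r1)/C) = asin(-9/44) = -11.8029°
wrap1 = π − 2β = 203.6058°
wrap2 = π + 2β = 156.3942°
tangent length = C·cosβ = 43.0697
L = r1·wrap1 + r2·wrap2 + 2·C·cosβ = 14·3.5536 + 5·2.7296 + 2·43.0697 = 149.5377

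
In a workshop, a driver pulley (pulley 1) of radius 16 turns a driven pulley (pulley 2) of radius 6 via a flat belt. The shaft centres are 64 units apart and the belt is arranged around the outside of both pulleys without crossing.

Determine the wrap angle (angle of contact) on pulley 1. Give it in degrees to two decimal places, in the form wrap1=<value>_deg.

open belt: β = asin((r2−r1)/C) = asin(-10/64) = -8.9893°
wrap1 = π − 2β = 197.9786°
wrap2 = π + 2β = 162.0214°

wrap1=197.98_deg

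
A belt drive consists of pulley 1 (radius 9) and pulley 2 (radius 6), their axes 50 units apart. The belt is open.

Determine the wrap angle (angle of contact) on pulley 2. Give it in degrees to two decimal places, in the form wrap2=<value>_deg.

open belt: β = asin((r2−r1)/C) = asin(-3/50) = -3.4398°
wrap1 = π − 2β = 186.8796°
wrap2 = π + 2β = 173.1204°

wrap2=173.12_deg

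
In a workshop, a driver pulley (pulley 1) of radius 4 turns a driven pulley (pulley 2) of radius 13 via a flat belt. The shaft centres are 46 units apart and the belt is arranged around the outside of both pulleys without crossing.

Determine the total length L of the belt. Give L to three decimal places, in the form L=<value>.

open belt: β = asin((r2−r1)/C) = asin(9/46) = 11.2828°
wrap1 = π − 2β = 157.4344°
wrap2 = π + 2β = 202.5656°
tangent length = C·cosβ = 45.1110
L = r1·wrap1 + r2·wrap2 + 2·C·cosβ = 4·2.7477 + 13·3.5354 + 2·45.1110 = 147.1736

L=147.174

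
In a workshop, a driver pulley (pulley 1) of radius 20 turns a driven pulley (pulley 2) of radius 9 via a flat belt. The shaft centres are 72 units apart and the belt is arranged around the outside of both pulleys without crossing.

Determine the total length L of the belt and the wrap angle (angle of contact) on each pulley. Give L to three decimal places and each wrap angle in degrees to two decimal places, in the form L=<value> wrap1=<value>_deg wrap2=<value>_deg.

open belt: β = asin((r2−r1)/C) = asin(-11/72) = -8.7879°
wrap1 = π − 2β = 197.5759°
wrap2 = π + 2β = 162.4241°
tangent length = C·cosβ = 71.1548
L = r1·wrap1 + r2·wrap2 + 2·C·cosβ = 20·3.4483 + 9·2.8348 + 2·71.1548 = 236.7900

L=236.790 wrap1=197.58_deg wrap2=162.42_deg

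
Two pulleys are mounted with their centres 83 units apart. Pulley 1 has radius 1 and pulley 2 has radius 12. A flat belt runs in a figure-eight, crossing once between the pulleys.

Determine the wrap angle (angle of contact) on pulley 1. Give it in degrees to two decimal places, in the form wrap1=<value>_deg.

crossed belt: β = asin((r1+r2)/C) = asin(13/83) = 9.0111°
wrap1 = wrap2 = π + 2β = 198.0223°

wrap1=198.02_deg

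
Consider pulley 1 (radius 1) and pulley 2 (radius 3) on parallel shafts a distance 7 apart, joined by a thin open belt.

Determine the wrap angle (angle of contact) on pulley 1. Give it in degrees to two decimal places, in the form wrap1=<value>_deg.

open belt: β = asin((r2−r1)/C) = asin(2/7) = 16.6015°
wrap1 = π − 2β = 146.7969°
wrap2 = π + 2β = 213.2031°

wrap1=146.80_deg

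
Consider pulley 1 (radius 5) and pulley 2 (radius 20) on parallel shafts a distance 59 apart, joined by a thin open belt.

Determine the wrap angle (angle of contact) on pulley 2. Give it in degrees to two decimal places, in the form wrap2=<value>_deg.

wrap2=209.46_deg

open belt: β = asin((r2−r1)/C) = asin(15/59) = 14.7284°
wrap1 = π − 2β = 150.5432°
wrap2 = π + 2β = 209.4568°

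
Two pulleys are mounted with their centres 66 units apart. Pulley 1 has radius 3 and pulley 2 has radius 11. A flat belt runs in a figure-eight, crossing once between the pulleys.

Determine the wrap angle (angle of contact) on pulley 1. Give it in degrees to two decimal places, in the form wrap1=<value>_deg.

crossed belt: β = asin((r1+r2)/C) = asin(14/66) = 12.2467°
wrap1 = wrap2 = π + 2β = 204.4934°

wrap1=204.49_deg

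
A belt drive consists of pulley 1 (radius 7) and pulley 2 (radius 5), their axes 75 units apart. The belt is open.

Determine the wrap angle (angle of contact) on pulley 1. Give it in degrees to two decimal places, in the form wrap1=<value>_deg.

wrap1=183.06_deg

open belt: β = asin((r2−r1)/C) = asin(-2/75) = -1.5281°
wrap1 = π − 2β = 183.0561°
wrap2 = π + 2β = 176.9439°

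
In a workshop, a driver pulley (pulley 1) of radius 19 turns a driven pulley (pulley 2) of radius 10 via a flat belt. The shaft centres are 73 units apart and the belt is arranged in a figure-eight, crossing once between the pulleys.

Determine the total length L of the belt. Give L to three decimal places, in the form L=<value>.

L=248.786

crossed belt: β = asin((r1+r2)/C) = asin(29/73) = 23.4070°
wrap1 = wrap2 = π + 2β = 226.8140°
tangent length = C·cosβ = 66.9925
L = (r1+r2)·wrap + 2·C·cosβ = 29·3.9587 + 2·66.9925 = 248.7860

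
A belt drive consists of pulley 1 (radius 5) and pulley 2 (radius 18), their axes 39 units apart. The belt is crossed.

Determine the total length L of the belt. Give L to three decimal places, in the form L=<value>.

crossed belt: β = asin((r1+r2)/C) = asin(23/39) = 36.1388°
wrap1 = wrap2 = π + 2β = 252.2776°
tangent length = C·cosβ = 31.4960
L = (r1+r2)·wrap + 2·C·cosβ = 23·4.4031 + 2·31.4960 = 164.2628

L=164.263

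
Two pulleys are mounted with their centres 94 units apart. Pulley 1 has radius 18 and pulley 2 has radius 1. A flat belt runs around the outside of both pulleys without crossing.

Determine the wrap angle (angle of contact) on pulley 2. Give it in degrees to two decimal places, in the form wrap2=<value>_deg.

wrap2=159.16_deg

open belt: β = asin((r2−r1)/C) = asin(-17/94) = -10.4193°
wrap1 = π − 2β = 200.8387°
wrap2 = π + 2β = 159.1613°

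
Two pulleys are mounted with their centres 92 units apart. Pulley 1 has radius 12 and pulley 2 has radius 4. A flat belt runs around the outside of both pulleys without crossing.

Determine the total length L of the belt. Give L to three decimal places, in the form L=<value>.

open belt: β = asin((r2−r1)/C) = asin(-8/92) = -4.9885°
wrap1 = π − 2β = 189.9771°
wrap2 = π + 2β = 170.0229°
tangent length = C·cosβ = 91.6515
L = r1·wrap1 + r2·wrap2 + 2·C·cosβ = 12·3.3157 + 4·2.9675 + 2·91.6515 = 234.9616

L=234.962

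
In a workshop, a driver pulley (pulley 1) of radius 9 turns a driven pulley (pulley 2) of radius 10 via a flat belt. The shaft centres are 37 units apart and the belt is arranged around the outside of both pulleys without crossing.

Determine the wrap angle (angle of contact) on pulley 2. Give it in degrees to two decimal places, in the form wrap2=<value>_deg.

wrap2=183.10_deg

open belt: β = asin((r2−r1)/C) = asin(1/37) = 1.5487°
wrap1 = π − 2β = 176.9026°
wrap2 = π + 2β = 183.0974°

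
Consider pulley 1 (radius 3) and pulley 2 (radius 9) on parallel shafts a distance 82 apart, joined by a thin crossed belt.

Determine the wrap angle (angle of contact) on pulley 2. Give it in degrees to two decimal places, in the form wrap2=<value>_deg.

crossed belt: β = asin((r1+r2)/C) = asin(12/82) = 8.4150°
wrap1 = wrap2 = π + 2β = 196.8299°

wrap2=196.83_deg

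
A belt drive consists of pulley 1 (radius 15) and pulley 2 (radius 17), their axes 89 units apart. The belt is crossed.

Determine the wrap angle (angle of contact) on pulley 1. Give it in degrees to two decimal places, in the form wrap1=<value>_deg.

crossed belt: β = asin((r1+r2)/C) = asin(32/89) = 21.0726°
wrap1 = wrap2 = π + 2β = 222.1452°

wrap1=222.15_deg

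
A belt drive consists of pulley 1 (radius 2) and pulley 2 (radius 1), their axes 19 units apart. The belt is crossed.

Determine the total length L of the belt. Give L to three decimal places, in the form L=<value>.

L=47.899

crossed belt: β = asin((r1+r2)/C) = asin(3/19) = 9.0847°
wrap1 = wrap2 = π + 2β = 198.1694°
tangent length = C·cosβ = 18.7617
L = (r1+r2)·wrap + 2·C·cosβ = 3·3.4587 + 2·18.7617 = 47.8995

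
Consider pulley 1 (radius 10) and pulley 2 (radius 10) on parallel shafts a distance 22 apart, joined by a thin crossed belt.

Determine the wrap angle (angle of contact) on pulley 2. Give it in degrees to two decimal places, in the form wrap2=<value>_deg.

crossed belt: β = asin((r1+r2)/C) = asin(20/22) = 65.3800°
wrap1 = wrap2 = π + 2β = 310.7600°

wrap2=310.76_deg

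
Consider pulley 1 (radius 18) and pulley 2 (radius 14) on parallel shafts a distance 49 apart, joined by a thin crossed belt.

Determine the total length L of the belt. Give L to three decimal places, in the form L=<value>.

crossed belt: β = asin((r1+r2)/C) = asin(32/49) = 40.7728°
wrap1 = wrap2 = π + 2β = 261.5456°
tangent length = C·cosβ = 37.1080
L = (r1+r2)·wrap + 2·C·cosβ = 32·4.5648 + 2·37.1080 = 220.2905

L=220.291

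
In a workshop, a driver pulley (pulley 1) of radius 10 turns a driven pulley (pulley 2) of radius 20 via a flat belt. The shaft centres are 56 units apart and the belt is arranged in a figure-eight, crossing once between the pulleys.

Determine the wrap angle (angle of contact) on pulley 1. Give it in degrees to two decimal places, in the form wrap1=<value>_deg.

crossed belt: β = asin((r1+r2)/C) = asin(30/56) = 32.3924°
wrap1 = wrap2 = π + 2β = 244.7847°

wrap1=244.78_deg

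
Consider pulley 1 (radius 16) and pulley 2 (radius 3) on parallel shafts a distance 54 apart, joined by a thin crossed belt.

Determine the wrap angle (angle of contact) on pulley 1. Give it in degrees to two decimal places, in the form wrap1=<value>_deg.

crossed belt: β = asin((r1+r2)/C) = asin(19/54) = 20.6006°
wrap1 = wrap2 = π + 2β = 221.2012°

wrap1=221.20_deg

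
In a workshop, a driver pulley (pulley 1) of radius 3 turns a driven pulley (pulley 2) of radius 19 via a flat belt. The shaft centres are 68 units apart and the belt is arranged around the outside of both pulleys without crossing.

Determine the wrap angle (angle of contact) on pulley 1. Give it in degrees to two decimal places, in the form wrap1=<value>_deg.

open belt: β = asin((r2−r1)/C) = asin(16/68) = 13.6090°
wrap1 = π − 2β = 152.7821°
wrap2 = π + 2β = 207.2179°

wrap1=152.78_deg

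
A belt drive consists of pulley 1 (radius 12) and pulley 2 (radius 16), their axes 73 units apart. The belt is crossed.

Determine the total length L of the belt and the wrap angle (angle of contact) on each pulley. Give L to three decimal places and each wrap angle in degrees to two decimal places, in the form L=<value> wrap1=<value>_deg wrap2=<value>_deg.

L=244.842 wrap1=225.11_deg wrap2=225.11_deg

crossed belt: β = asin((r1+r2)/C) = asin(28/73) = 22.5545°
wrap1 = wrap2 = π + 2β = 225.1089°
tangent length = C·cosβ = 67.4166
L = (r1+r2)·wrap + 2·C·cosβ = 28·3.9289 + 2·67.4166 = 244.8422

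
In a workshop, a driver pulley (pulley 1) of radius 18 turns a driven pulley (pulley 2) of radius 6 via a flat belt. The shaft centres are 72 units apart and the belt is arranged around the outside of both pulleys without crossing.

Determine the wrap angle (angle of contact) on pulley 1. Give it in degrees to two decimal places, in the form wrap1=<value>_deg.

wrap1=199.19_deg

open belt: β = asin((r2−r1)/C) = asin(-12/72) = -9.5941°
wrap1 = π − 2β = 199.1881°
wrap2 = π + 2β = 160.8119°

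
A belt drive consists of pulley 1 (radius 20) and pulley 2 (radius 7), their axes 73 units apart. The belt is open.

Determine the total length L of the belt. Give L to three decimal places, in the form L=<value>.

open belt: β = asin((r2−r1)/C) = asin(-13/73) = -10.2581°
wrap1 = π − 2β = 200.5161°
wrap2 = π + 2β = 159.4839°
tangent length = C·cosβ = 71.8331
L = r1·wrap1 + r2·wrap2 + 2·C·cosβ = 20·3.4997 + 7·2.7835 + 2·71.8331 = 233.1442

L=233.144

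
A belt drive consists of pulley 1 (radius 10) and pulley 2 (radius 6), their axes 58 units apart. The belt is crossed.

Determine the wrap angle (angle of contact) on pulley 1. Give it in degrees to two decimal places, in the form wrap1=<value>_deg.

crossed belt: β = asin((r1+r2)/C) = asin(16/58) = 16.0134°
wrap1 = wrap2 = π + 2β = 212.0268°

wrap1=212.03_deg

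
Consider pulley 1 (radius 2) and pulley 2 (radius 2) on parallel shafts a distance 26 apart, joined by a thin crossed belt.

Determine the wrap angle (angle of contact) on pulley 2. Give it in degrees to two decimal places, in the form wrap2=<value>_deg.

wrap2=197.70_deg

crossed belt: β = asin((r1+r2)/C) = asin(4/26) = 8.8499°
wrap1 = wrap2 = π + 2β = 197.6998°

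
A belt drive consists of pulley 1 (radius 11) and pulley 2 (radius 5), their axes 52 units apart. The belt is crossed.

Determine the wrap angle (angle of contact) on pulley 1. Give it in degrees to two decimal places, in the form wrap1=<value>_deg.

crossed belt: β = asin((r1+r2)/C) = asin(16/52) = 17.9202°
wrap1 = wrap2 = π + 2β = 215.8404°

wrap1=215.84_deg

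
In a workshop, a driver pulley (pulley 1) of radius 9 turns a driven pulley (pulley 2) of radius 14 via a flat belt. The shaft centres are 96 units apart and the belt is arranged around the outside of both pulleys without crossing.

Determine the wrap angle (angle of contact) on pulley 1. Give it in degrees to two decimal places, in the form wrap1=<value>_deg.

wrap1=174.03_deg

open belt: β = asin((r2−r1)/C) = asin(5/96) = 2.9855°
wrap1 = π − 2β = 174.0290°
wrap2 = π + 2β = 185.9710°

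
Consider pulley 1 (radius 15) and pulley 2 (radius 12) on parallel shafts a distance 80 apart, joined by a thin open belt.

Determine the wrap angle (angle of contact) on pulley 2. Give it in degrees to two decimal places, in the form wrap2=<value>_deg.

wrap2=175.70_deg

open belt: β = asin((r2−r1)/C) = asin(-3/80) = -2.1491°
wrap1 = π − 2β = 184.2982°
wrap2 = π + 2β = 175.7018°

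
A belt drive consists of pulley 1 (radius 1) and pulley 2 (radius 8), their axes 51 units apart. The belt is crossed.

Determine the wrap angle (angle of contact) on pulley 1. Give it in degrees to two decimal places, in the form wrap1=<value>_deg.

wrap1=200.33_deg

crossed belt: β = asin((r1+r2)/C) = asin(9/51) = 10.1642°
wrap1 = wrap2 = π + 2β = 200.3285°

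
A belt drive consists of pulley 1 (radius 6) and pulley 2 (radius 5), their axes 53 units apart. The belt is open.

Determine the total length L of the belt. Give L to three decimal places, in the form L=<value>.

open belt: β = asin((r2−r1)/C) = asin(-1/53) = -1.0811°
wrap1 = π − 2β = 182.1622°
wrap2 = π + 2β = 177.8378°
tangent length = C·cosβ = 52.9906
L = r1·wrap1 + r2·wrap2 + 2·C·cosβ = 6·3.1793 + 5·3.1039 + 2·52.9906 = 140.5764

L=140.576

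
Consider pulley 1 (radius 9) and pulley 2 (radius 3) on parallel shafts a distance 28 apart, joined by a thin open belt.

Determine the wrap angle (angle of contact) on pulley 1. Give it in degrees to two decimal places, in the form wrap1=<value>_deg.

open belt: β = asin((r2−r1)/C) = asin(-6/28) = -12.3736°
wrap1 = π − 2β = 204.7473°
wrap2 = π + 2β = 155.2527°

wrap1=204.75_deg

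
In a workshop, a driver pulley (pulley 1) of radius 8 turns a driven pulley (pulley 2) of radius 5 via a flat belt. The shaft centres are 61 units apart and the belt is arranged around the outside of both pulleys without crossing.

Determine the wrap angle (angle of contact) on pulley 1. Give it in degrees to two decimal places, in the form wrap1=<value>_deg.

open belt: β = asin((r2−r1)/C) = asin(-3/61) = -2.8190°
wrap1 = π − 2β = 185.6379°
wrap2 = π + 2β = 174.3621°

wrap1=185.64_deg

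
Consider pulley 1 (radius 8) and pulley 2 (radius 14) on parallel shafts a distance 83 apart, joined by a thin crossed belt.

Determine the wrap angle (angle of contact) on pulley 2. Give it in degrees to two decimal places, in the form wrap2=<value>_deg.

wrap2=210.74_deg

crossed belt: β = asin((r1+r2)/C) = asin(22/83) = 15.3705°
wrap1 = wrap2 = π + 2β = 210.7411°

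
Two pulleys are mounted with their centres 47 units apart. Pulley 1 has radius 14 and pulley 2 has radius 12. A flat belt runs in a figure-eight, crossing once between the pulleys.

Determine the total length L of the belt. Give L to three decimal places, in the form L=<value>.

L=190.470

crossed belt: β = asin((r1+r2)/C) = asin(26/47) = 33.5862°
wrap1 = wrap2 = π + 2β = 247.1725°
tangent length = C·cosβ = 39.1535
L = (r1+r2)·wrap + 2·C·cosβ = 26·4.3140 + 2·39.1535 = 190.4704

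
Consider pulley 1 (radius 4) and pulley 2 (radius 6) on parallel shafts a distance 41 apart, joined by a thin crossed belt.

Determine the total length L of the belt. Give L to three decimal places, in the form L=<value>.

L=115.867

crossed belt: β = asin((r1+r2)/C) = asin(10/41) = 14.1170°
wrap1 = wrap2 = π + 2β = 208.2340°
tangent length = C·cosβ = 39.7618
L = (r1+r2)·wrap + 2·C·cosβ = 10·3.6344 + 2·39.7618 = 115.8673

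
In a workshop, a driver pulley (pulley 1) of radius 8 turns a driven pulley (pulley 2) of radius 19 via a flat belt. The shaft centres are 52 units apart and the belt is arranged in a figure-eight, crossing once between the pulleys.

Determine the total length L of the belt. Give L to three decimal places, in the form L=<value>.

L=203.186

crossed belt: β = asin((r1+r2)/C) = asin(27/52) = 31.2807°
wrap1 = wrap2 = π + 2β = 242.5613°
tangent length = C·cosβ = 44.4410
L = (r1+r2)·wrap + 2·C·cosβ = 27·4.2335 + 2·44.4410 = 203.1863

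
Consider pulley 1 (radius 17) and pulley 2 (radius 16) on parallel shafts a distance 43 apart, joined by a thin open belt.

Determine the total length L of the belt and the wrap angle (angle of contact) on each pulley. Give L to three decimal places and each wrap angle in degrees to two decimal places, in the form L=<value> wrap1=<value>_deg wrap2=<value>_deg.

open belt: β = asin((r2−r1)/C) = asin(-1/43) = -1.3326°
wrap1 = π − 2β = 182.6652°
wrap2 = π + 2β = 177.3348°
tangent length = C·cosβ = 42.9884
L = r1·wrap1 + r2·wrap2 + 2·C·cosβ = 17·3.1881 + 16·3.0951 + 2·42.9884 = 189.6958

L=189.696 wrap1=182.67_deg wrap2=177.33_deg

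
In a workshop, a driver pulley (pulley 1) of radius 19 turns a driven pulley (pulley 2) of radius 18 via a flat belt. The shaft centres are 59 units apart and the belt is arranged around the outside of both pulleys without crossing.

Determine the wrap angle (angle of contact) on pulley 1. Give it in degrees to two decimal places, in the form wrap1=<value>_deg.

wrap1=181.94_deg

open belt: β = asin((r2−r1)/C) = asin(-1/59) = -0.9712°
wrap1 = π − 2β = 181.9423°
wrap2 = π + 2β = 178.0577°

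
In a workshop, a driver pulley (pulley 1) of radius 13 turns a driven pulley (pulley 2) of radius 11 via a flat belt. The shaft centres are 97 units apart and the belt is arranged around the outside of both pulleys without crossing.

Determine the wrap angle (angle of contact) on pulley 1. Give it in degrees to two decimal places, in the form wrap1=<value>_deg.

open belt: β = asin((r2−r1)/C) = asin(-2/97) = -1.1814°
wrap1 = π − 2β = 182.3629°
wrap2 = π + 2β = 177.6371°

wrap1=182.36_deg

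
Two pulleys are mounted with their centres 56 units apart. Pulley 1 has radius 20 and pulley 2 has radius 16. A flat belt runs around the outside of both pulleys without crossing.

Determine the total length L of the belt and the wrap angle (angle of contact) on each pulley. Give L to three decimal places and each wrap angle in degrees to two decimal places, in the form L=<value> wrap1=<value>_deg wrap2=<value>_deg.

L=225.383 wrap1=188.19_deg wrap2=171.81_deg

open belt: β = asin((r2−r1)/C) = asin(-4/56) = -4.0960°
wrap1 = π − 2β = 188.1921°
wrap2 = π + 2β = 171.8079°
tangent length = C·cosβ = 55.8570
L = r1·wrap1 + r2·wrap2 + 2·C·cosβ = 20·3.2846 + 16·2.9986 + 2·55.8570 = 225.3832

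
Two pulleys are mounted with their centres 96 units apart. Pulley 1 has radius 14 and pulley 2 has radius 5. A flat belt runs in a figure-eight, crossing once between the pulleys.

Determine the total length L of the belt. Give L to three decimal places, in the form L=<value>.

L=255.463

crossed belt: β = asin((r1+r2)/C) = asin(19/96) = 11.4152°
wrap1 = wrap2 = π + 2β = 202.8303°
tangent length = C·cosβ = 94.1010
L = (r1+r2)·wrap + 2·C·cosβ = 19·3.5401 + 2·94.1010 = 255.4631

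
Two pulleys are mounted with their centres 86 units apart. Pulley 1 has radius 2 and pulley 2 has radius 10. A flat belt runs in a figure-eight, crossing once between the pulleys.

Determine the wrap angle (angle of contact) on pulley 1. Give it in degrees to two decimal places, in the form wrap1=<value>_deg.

crossed belt: β = asin((r1+r2)/C) = asin(12/86) = 8.0209°
wrap1 = wrap2 = π + 2β = 196.0419°

wrap1=196.04_deg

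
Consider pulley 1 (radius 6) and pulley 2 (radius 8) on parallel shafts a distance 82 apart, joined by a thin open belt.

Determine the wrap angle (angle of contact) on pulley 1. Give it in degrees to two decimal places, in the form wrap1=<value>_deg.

wrap1=177.20_deg

open belt: β = asin((r2−r1)/C) = asin(2/82) = 1.3976°
wrap1 = π − 2β = 177.2048°
wrap2 = π + 2β = 182.7952°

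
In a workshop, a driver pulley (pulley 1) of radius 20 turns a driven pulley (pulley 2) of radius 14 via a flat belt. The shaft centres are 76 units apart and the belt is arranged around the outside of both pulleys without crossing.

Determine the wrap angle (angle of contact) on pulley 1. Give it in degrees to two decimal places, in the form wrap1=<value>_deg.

open belt: β = asin((r2−r1)/C) = asin(-6/76) = -4.5281°
wrap1 = π − 2β = 189.0561°
wrap2 = π + 2β = 170.9439°

wrap1=189.06_deg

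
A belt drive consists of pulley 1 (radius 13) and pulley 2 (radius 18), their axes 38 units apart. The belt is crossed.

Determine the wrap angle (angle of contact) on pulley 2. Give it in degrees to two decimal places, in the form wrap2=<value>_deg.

wrap2=289.33_deg

crossed belt: β = asin((r1+r2)/C) = asin(31/38) = 54.6655°
wrap1 = wrap2 = π + 2β = 289.3310°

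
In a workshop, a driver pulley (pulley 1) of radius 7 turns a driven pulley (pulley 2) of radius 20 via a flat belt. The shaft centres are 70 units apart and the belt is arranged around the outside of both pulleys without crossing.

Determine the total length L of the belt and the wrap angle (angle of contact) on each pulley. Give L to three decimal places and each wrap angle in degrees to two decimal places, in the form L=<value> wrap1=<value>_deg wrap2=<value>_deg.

L=227.244 wrap1=158.59_deg wrap2=201.41_deg

open belt: β = asin((r2−r1)/C) = asin(13/70) = 10.7028°
wrap1 = π − 2β = 158.5944°
wrap2 = π + 2β = 201.4056°
tangent length = C·cosβ = 68.7823
L = r1·wrap1 + r2·wrap2 + 2·C·cosβ = 7·2.7680 + 20·3.5152 + 2·68.7823 = 227.2443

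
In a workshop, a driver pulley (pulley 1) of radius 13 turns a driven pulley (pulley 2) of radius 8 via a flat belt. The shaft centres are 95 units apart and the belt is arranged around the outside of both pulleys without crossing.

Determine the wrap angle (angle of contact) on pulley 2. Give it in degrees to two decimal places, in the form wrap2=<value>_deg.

open belt: β = asin((r2−r1)/C) = asin(-5/95) = -3.0170°
wrap1 = π − 2β = 186.0339°
wrap2 = π + 2β = 173.9661°

wrap2=173.97_deg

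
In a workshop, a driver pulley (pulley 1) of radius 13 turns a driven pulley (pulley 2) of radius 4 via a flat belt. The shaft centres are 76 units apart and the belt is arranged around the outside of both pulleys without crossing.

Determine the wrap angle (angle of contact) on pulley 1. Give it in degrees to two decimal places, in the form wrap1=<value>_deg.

wrap1=193.60_deg

open belt: β = asin((r2−r1)/C) = asin(-9/76) = -6.8010°
wrap1 = π − 2β = 193.6020°
wrap2 = π + 2β = 166.3980°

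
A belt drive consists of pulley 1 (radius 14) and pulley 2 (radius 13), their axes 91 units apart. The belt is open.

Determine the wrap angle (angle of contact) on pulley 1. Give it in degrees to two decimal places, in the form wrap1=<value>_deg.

wrap1=181.26_deg

open belt: β = asin((r2−r1)/C) = asin(-1/91) = -0.6296°
wrap1 = π − 2β = 181.2593°
wrap2 = π + 2β = 178.7407°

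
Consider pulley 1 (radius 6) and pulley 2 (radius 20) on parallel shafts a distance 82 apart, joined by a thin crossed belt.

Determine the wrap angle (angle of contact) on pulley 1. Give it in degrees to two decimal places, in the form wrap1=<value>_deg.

wrap1=216.97_deg

crossed belt: β = asin((r1+r2)/C) = asin(26/82) = 18.4860°
wrap1 = wrap2 = π + 2β = 216.9720°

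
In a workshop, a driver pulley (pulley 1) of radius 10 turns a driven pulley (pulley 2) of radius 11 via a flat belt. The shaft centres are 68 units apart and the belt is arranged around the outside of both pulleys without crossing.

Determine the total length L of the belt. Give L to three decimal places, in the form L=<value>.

open belt: β = asin((r2−r1)/C) = asin(1/68) = 0.8426°
wrap1 = π − 2β = 178.3148°
wrap2 = π + 2β = 181.6852°
tangent length = C·cosβ = 67.9926
L = r1·wrap1 + r2·wrap2 + 2·C·cosβ = 10·3.1122 + 11·3.1710 + 2·67.9926 = 201.9882

L=201.988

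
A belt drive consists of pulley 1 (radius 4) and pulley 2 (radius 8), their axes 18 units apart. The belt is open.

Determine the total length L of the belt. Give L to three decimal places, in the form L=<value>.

L=74.592

open belt: β = asin((r2−r1)/C) = asin(4/18) = 12.8396°
wrap1 = π − 2β = 154.3208°
wrap2 = π + 2β = 205.6792°
tangent length = C·cosβ = 17.5499
L = r1·wrap1 + r2·wrap2 + 2·C·cosβ = 4·2.6934 + 8·3.5898 + 2·17.5499 = 74.5917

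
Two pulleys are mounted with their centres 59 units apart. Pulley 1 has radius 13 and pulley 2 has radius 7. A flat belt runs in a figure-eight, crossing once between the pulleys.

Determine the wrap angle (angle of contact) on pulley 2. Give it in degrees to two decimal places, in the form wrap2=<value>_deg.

wrap2=219.63_deg

crossed belt: β = asin((r1+r2)/C) = asin(20/59) = 19.8149°
wrap1 = wrap2 = π + 2β = 219.6299°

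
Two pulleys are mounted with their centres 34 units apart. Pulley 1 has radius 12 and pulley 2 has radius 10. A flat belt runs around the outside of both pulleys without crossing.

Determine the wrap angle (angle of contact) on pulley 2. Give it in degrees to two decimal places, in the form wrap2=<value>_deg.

wrap2=173.26_deg

open belt: β = asin((r2−r1)/C) = asin(-2/34) = -3.3723°
wrap1 = π − 2β = 186.7446°
wrap2 = π + 2β = 173.2554°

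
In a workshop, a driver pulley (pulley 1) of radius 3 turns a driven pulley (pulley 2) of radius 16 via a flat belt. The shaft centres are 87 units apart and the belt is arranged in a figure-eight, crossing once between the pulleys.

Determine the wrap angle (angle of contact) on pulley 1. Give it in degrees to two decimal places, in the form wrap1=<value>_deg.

crossed belt: β = asin((r1+r2)/C) = asin(19/87) = 12.6145°
wrap1 = wrap2 = π + 2β = 205.2291°

wrap1=205.23_deg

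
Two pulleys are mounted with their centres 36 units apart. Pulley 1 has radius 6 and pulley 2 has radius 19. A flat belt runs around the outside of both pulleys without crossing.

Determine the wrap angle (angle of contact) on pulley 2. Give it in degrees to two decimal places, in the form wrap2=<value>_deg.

wrap2=222.34_deg

open belt: β = asin((r2−r1)/C) = asin(13/36) = 21.1684°
wrap1 = π − 2β = 137.6631°
wrap2 = π + 2β = 222.3369°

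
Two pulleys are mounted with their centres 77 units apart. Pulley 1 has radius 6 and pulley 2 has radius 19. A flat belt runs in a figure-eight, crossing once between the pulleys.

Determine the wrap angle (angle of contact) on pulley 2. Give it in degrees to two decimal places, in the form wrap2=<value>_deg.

wrap2=217.89_deg

crossed belt: β = asin((r1+r2)/C) = asin(25/77) = 18.9459°
wrap1 = wrap2 = π + 2β = 217.8918°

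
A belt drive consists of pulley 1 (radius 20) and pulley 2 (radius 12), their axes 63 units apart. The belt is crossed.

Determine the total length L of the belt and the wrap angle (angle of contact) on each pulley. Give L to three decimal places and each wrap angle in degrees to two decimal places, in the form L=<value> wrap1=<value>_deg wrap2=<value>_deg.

L=243.165 wrap1=241.05_deg wrap2=241.05_deg

crossed belt: β = asin((r1+r2)/C) = asin(32/63) = 30.5265°
wrap1 = wrap2 = π + 2β = 241.0530°
tangent length = C·cosβ = 54.2679
L = (r1+r2)·wrap + 2·C·cosβ = 32·4.2072 + 2·54.2679 = 243.1651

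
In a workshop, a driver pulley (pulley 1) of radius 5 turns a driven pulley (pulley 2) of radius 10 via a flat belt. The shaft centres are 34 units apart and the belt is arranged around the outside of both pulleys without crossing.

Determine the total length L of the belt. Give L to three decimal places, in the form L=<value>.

open belt: β = asin((r2−r1)/C) = asin(5/34) = 8.4565°
wrap1 = π − 2β = 163.0870°
wrap2 = π + 2β = 196.9130°
tangent length = C·cosβ = 33.6303
L = r1·wrap1 + r2·wrap2 + 2·C·cosβ = 5·2.8464 + 10·3.4368 + 2·33.6303 = 115.8605

L=115.861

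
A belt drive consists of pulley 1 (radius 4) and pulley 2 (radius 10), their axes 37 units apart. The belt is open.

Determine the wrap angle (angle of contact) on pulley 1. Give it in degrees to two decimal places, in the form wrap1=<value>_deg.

open belt: β = asin((r2−r1)/C) = asin(6/37) = 9.3324°
wrap1 = π − 2β = 161.3352°
wrap2 = π + 2β = 198.6648°

wrap1=161.34_deg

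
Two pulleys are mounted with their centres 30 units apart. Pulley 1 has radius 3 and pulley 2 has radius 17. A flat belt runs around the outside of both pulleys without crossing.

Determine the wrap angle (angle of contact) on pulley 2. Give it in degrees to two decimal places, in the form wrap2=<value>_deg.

open belt: β = asin((r2−r1)/C) = asin(14/30) = 27.8181°
wrap1 = π − 2β = 124.3637°
wrap2 = π + 2β = 235.6363°

wrap2=235.64_deg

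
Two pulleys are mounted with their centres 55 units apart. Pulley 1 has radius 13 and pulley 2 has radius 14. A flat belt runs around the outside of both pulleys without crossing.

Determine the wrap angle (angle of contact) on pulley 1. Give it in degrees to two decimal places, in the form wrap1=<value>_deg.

wrap1=177.92_deg

open belt: β = asin((r2−r1)/C) = asin(1/55) = 1.0418°
wrap1 = π − 2β = 177.9164°
wrap2 = π + 2β = 182.0836°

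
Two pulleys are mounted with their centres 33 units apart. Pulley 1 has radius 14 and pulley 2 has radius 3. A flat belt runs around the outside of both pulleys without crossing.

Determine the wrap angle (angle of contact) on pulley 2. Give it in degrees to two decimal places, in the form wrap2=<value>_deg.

open belt: β = asin((r2−r1)/C) = asin(-11/33) = -19.4712°
wrap1 = π − 2β = 218.9424°
wrap2 = π + 2β = 141.0576°

wrap2=141.06_deg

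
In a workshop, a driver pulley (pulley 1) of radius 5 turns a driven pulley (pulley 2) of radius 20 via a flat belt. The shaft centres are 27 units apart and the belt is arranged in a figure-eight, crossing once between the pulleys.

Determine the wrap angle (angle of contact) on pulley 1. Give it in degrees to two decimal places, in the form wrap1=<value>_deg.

wrap1=315.62_deg

crossed belt: β = asin((r1+r2)/C) = asin(25/27) = 67.8084°
wrap1 = wrap2 = π + 2β = 315.6168°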